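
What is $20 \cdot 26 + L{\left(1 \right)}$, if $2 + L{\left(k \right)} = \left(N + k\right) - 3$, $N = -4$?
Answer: $512$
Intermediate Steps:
$L{\left(k \right)} = -9 + k$ ($L{\left(k \right)} = -2 + \left(\left(-4 + k\right) - 3\right) = -2 + \left(-7 + k\right) = -9 + k$)
$20 \cdot 26 + L{\left(1 \right)} = 20 \cdot 26 + \left(-9 + 1\right) = 520 - 8 = 512$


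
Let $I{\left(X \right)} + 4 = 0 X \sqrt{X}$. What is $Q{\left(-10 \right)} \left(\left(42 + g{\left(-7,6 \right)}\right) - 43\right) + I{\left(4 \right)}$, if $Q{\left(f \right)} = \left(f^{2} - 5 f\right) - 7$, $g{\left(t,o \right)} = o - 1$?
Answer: $568$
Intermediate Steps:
$g{\left(t,o \right)} = -1 + o$ ($g{\left(t,o \right)} = o - 1 = -1 + o$)
$Q{\left(f \right)} = -7 + f^{2} - 5 f$
$I{\left(X \right)} = -4$ ($I{\left(X \right)} = -4 + 0 X \sqrt{X} = -4 + 0 \sqrt{X} = -4 + 0 = -4$)
$Q{\left(-10 \right)} \left(\left(42 + g{\left(-7,6 \right)}\right) - 43\right) + I{\left(4 \right)} = \left(-7 + \left(-10\right)^{2} - -50\right) \left(\left(42 + \left(-1 + 6\right)\right) - 43\right) - 4 = \left(-7 + 100 + 50\right) \left(\left(42 + 5\right) - 43\right) - 4 = 143 \left(47 - 43\right) - 4 = 143 \cdot 4 - 4 = 572 - 4 = 568$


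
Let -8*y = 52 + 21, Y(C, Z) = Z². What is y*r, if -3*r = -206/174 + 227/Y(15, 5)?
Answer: 626851/26100 ≈ 24.017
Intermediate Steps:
r = -17174/6525 (r = -(-206/174 + 227/(5²))/3 = -(-206*1/174 + 227/25)/3 = -(-103/87 + 227*(1/25))/3 = -(-103/87 + 227/25)/3 = -⅓*17174/2175 = -17174/6525 ≈ -2.6320)
y = -73/8 (y = -(52 + 21)/8 = -⅛*73 = -73/8 ≈ -9.1250)
y*r = -73/8*(-17174/6525) = 626851/26100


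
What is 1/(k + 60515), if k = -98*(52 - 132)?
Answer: 1/68355 ≈ 1.4630e-5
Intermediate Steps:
k = 7840 (k = -98*(-80) = 7840)
1/(k + 60515) = 1/(7840 + 60515) = 1/68355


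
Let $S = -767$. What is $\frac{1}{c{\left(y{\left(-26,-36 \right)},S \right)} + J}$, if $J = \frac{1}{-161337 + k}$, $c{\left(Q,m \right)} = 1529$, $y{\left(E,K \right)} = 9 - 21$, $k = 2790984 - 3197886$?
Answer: $\frac{568239}{868837430} \approx 0.00065402$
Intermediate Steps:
$k = -406902$
$y{\left(E,K \right)} = -12$
$J = - \frac{1}{568239}$ ($J = \frac{1}{-161337 - 406902} = \frac{1}{-568239} = - \frac{1}{568239} \approx -1.7598 \cdot 10^{-6}$)
$\frac{1}{c{\left(y{\left(-26,-36 \right)},S \right)} + J} = \frac{1}{1529 - \frac{1}{568239}} = \frac{1}{\frac{868837430}{568239}} = \frac{568239}{868837430}$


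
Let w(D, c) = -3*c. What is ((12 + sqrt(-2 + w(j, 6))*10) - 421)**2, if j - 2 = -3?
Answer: 165281 - 16360*I*sqrt(5) ≈ 1.6528e+5 - 36582.0*I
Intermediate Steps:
j = -1 (j = 2 - 3 = -1)
((12 + sqrt(-2 + w(j, 6))*10) - 421)**2 = ((12 + sqrt(-2 - 3*6)*10) - 421)**2 = ((12 + sqrt(-2 - 18)*10) - 421)**2 = ((12 + sqrt(-20)*10) - 421)**2 = ((12 + (2*I*sqrt(5))*10) - 421)**2 = ((12 + 20*I*sqrt(5)) - 421)**2 = (-409 + 20*I*sqrt(5))**2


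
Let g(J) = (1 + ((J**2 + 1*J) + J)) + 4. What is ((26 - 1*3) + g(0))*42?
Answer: 1176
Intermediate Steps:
g(J) = 5 + J**2 + 2*J (g(J) = (1 + ((J**2 + J) + J)) + 4 = (1 + ((J + J**2) + J)) + 4 = (1 + (J**2 + 2*J)) + 4 = (1 + J**2 + 2*J) + 4 = 5 + J**2 + 2*J)
((26 - 1*3) + g(0))*42 = ((26 - 1*3) + (5 + 0**2 + 2*0))*42 = ((26 - 3) + (5 + 0 + 0))*42 = (23 + 5)*42 = 28*42 = 1176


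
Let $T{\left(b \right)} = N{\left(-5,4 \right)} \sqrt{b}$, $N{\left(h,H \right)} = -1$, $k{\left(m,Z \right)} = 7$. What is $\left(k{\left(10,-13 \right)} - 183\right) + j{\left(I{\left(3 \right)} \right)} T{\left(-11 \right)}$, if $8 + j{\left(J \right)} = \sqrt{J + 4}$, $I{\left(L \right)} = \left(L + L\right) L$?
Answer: $-176 + i \sqrt{11} \left(8 - \sqrt{22}\right) \approx -176.0 + 10.977 i$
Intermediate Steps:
$T{\left(b \right)} = - \sqrt{b}$
$I{\left(L \right)} = 2 L^{2}$ ($I{\left(L \right)} = 2 L L = 2 L^{2}$)
$j{\left(J \right)} = -8 + \sqrt{4 + J}$ ($j{\left(J \right)} = -8 + \sqrt{J + 4} = -8 + \sqrt{4 + J}$)
$\left(k{\left(10,-13 \right)} - 183\right) + j{\left(I{\left(3 \right)} \right)} T{\left(-11 \right)} = \left(7 - 183\right) + \left(-8 + \sqrt{4 + 2 \cdot 3^{2}}\right) \left(- \sqrt{-11}\right) = \left(7 - 183\right) + \left(-8 + \sqrt{4 + 2 \cdot 9}\right) \left(- i \sqrt{11}\right) = -176 + \left(-8 + \sqrt{4 + 18}\right) \left(- i \sqrt{11}\right) = -176 + \left(-8 + \sqrt{22}\right) \left(- i \sqrt{11}\right) = -176 - i \sqrt{11} \left(-8 + \sqrt{22}\right)$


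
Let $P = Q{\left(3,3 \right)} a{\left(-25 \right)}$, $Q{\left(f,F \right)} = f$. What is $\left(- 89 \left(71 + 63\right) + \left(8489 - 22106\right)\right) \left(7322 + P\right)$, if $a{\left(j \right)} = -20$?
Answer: $-185493266$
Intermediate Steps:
$P = -60$ ($P = 3 \left(-20\right) = -60$)
$\left(- 89 \left(71 + 63\right) + \left(8489 - 22106\right)\right) \left(7322 + P\right) = \left(- 89 \left(71 + 63\right) + \left(8489 - 22106\right)\right) \left(7322 - 60\right) = \left(\left(-89\right) 134 - 13617\right) 7262 = \left(-11926 - 13617\right) 7262 = \left(-25543\right) 7262 = -185493266$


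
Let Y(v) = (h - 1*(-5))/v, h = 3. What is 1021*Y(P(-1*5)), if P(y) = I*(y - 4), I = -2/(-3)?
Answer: -4084/3 ≈ -1361.3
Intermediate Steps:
I = 2/3 (I = -2*(-1/3) = 2/3 ≈ 0.66667)
P(y) = -8/3 + 2*y/3 (P(y) = 2*(y - 4)/3 = 2*(-4 + y)/3 = -8/3 + 2*y/3)
Y(v) = 8/v (Y(v) = (3 - 1*(-5))/v = (3 + 5)/v = 8/v)
1021*Y(P(-1*5)) = 1021*(8/(-8/3 + 2*(-1*5)/3)) = 1021*(8/(-8/3 + (2/3)*(-5))) = 1021*(8/(-8/3 - 10/3)) = 1021*(8/(-6)) = 1021*(8*(-1/6)) = 1021*(-4/3) = -4084/3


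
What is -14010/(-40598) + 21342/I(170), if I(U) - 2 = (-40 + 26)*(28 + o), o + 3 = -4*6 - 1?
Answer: 216617634/20299 ≈ 10671.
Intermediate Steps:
o = -28 (o = -3 + (-4*6 - 1) = -3 + (-24 - 1) = -3 - 25 = -28)
I(U) = 2 (I(U) = 2 + (-40 + 26)*(28 - 28) = 2 - 14*0 = 2 + 0 = 2)
-14010/(-40598) + 21342/I(170) = -14010/(-40598) + 21342/2 = -14010*(-1/40598) + 21342*(1/2) = 7005/20299 + 10671 = 216617634/20299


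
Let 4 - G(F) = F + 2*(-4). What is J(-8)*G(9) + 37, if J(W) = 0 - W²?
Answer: -155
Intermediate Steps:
J(W) = -W²
G(F) = 12 - F (G(F) = 4 - (F + 2*(-4)) = 4 - (F - 8) = 4 - (-8 + F) = 4 + (8 - F) = 12 - F)
J(-8)*G(9) + 37 = (-1*(-8)²)*(12 - 1*9) + 37 = (-1*64)*(12 - 9) + 37 = -64*3 + 37 = -192 + 37 = -155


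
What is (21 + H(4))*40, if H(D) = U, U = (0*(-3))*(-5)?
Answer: 840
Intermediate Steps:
U = 0 (U = 0*(-5) = 0)
H(D) = 0
(21 + H(4))*40 = (21 + 0)*40 = 21*40 = 840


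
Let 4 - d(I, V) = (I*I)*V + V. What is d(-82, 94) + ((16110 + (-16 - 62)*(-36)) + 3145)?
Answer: -610083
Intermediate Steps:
d(I, V) = 4 - V - V*I**2 (d(I, V) = 4 - ((I*I)*V + V) = 4 - (I**2*V + V) = 4 - (V*I**2 + V) = 4 - (V + V*I**2) = 4 + (-V - V*I**2) = 4 - V - V*I**2)
d(-82, 94) + ((16110 + (-16 - 62)*(-36)) + 3145) = (4 - 1*94 - 1*94*(-82)**2) + ((16110 + (-16 - 62)*(-36)) + 3145) = (4 - 94 - 1*94*6724) + ((16110 - 78*(-36)) + 3145) = (4 - 94 - 632056) + ((16110 + 2808) + 3145) = -632146 + (18918 + 3145) = -632146 + 22063 = -610083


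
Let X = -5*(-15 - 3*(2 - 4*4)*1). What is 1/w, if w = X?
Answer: -1/135 ≈ -0.0074074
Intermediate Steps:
X = -135 (X = -5*(-15 - 3*(2 - 16)*1) = -5*(-15 - 3*(-14)*1) = -5*(-15 + 42*1) = -5*(-15 + 42) = -5*27 = -135)
w = -135
1/w = 1/(-135) = -1/135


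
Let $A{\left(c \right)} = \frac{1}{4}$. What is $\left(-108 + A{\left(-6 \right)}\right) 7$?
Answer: $- \frac{3017}{4} \approx -754.25$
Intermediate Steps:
$A{\left(c \right)} = \frac{1}{4}$
$\left(-108 + A{\left(-6 \right)}\right) 7 = \left(-108 + \frac{1}{4}\right) 7 = \left(- \frac{431}{4}\right) 7 = - \frac{3017}{4}$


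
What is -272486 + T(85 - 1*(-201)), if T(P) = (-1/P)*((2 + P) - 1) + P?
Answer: -77849487/286 ≈ -2.7220e+5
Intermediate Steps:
T(P) = P - (1 + P)/P (T(P) = (-1/P)*(1 + P) + P = -(1 + P)/P + P = P - (1 + P)/P)
-272486 + T(85 - 1*(-201)) = -272486 + (-1 + (85 - 1*(-201)) - 1/(85 - 1*(-201))) = -272486 + (-1 + (85 + 201) - 1/(85 + 201)) = -272486 + (-1 + 286 - 1/286) = -272486 + 81509/286 = -77849487/286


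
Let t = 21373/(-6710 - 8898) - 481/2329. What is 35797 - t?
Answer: 1301315177669/36351032 ≈ 35799.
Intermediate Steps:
t = -57285165/36351032 (t = 21373/(-15608) - 481*1/2329 = 21373*(-1/15608) - 481/2329 = -21373/15608 - 481/2329 = -57285165/36351032 ≈ -1.5759)
35797 - t = 35797 - 1*(-57285165/36351032) = 35797 + 57285165/36351032 = 1301315177669/36351032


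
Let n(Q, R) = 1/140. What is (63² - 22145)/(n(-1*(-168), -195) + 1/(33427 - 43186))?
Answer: -24833141760/9619 ≈ -2.5817e+6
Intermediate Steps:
n(Q, R) = 1/140
(63² - 22145)/(n(-1*(-168), -195) + 1/(33427 - 43186)) = (63² - 22145)/(1/140 + 1/(33427 - 43186)) = (3969 - 22145)/(1/140 + 1/(-9759)) = -18176/(1/140 - 1/9759) = -18176/9619/1366260 = -18176*1366260/9619 = -24833141760/9619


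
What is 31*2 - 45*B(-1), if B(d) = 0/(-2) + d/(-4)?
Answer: 203/4 ≈ 50.750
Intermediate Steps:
B(d) = -d/4 (B(d) = 0*(-½) + d*(-¼) = 0 - d/4 = -d/4)
31*2 - 45*B(-1) = 31*2 - (-45)*(-1)/4 = 62 - 45*¼ = 62 - 45/4 = 203/4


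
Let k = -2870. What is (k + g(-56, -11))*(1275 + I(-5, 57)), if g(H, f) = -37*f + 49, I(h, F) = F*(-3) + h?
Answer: -2652986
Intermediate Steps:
I(h, F) = h - 3*F (I(h, F) = -3*F + h = h - 3*F)
g(H, f) = 49 - 37*f
(k + g(-56, -11))*(1275 + I(-5, 57)) = (-2870 + (49 - 37*(-11)))*(1275 + (-5 - 3*57)) = (-2870 + (49 + 407))*(1275 + (-5 - 171)) = (-2870 + 456)*(1275 - 176) = -2414*1099 = -2652986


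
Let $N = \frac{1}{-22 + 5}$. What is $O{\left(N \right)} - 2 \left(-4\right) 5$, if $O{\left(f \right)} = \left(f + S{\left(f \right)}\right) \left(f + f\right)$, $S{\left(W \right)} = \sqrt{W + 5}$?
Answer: $\frac{11562}{289} - \frac{4 \sqrt{357}}{289} \approx 39.745$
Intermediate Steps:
$S{\left(W \right)} = \sqrt{5 + W}$
$N = - \frac{1}{17}$ ($N = \frac{1}{-17} = - \frac{1}{17} \approx -0.058824$)
$O{\left(f \right)} = 2 f \left(f + \sqrt{5 + f}\right)$ ($O{\left(f \right)} = \left(f + \sqrt{5 + f}\right) \left(f + f\right) = \left(f + \sqrt{5 + f}\right) 2 f = 2 f \left(f + \sqrt{5 + f}\right)$)
$O{\left(N \right)} - 2 \left(-4\right) 5 = 2 \left(- \frac{1}{17}\right) \left(- \frac{1}{17} + \sqrt{5 - \frac{1}{17}}\right) - 2 \left(-4\right) 5 = 2 \left(- \frac{1}{17}\right) \left(- \frac{1}{17} + \sqrt{\frac{84}{17}}\right) - \left(-8\right) 5 = 2 \left(- \frac{1}{17}\right) \left(- \frac{1}{17} + \frac{2 \sqrt{357}}{17}\right) - -40 = \left(\frac{2}{289} - \frac{4 \sqrt{357}}{289}\right) + 40 = \frac{11562}{289} - \frac{4 \sqrt{357}}{289}$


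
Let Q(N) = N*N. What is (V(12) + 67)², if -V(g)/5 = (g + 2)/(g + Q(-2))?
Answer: 251001/64 ≈ 3921.9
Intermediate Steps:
Q(N) = N²
V(g) = -5*(2 + g)/(4 + g) (V(g) = -5*(g + 2)/(g + (-2)²) = -5*(2 + g)/(g + 4) = -5*(2 + g)/(4 + g))
(V(12) + 67)² = (5*(-2 - 1*12)/(4 + 12) + 67)² = (5*(-2 - 12)/16 + 67)² = (5*(1/16)*(-14) + 67)² = (-35/8 + 67)² = (501/8)² = 251001/64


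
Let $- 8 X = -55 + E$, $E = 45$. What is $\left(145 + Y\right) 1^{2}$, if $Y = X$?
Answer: $\frac{585}{4} \approx 146.25$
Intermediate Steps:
$X = \frac{5}{4}$ ($X = - \frac{-55 + 45}{8} = \left(- \frac{1}{8}\right) \left(-10\right) = \frac{5}{4} \approx 1.25$)
$Y = \frac{5}{4} \approx 1.25$
$\left(145 + Y\right) 1^{2} = \left(145 + \frac{5}{4}\right) 1^{2} = \frac{585}{4} \cdot 1 = \frac{585}{4}$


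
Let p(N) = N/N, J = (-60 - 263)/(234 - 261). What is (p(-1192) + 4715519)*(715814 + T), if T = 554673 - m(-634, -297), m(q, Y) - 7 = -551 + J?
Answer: 53941641205760/9 ≈ 5.9935e+12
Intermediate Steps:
J = 323/27 (J = -323/(-27) = -323*(-1/27) = 323/27 ≈ 11.963)
p(N) = 1
m(q, Y) = -14365/27 (m(q, Y) = 7 + (-551 + 323/27) = 7 - 14554/27 = -14365/27)
T = 14990536/27 (T = 554673 - 1*(-14365/27) = 554673 + 14365/27 = 14990536/27 ≈ 5.5521e+5)
(p(-1192) + 4715519)*(715814 + T) = (1 + 4715519)*(715814 + 14990536/27) = 4715520*(34317514/27) = 53941641205760/9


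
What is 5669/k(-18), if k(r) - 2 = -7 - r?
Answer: 5669/13 ≈ 436.08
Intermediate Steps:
k(r) = -5 - r (k(r) = 2 + (-7 - r) = -5 - r)
5669/k(-18) = 5669/(-5 - 1*(-18)) = 5669/(-5 + 18) = 5669/13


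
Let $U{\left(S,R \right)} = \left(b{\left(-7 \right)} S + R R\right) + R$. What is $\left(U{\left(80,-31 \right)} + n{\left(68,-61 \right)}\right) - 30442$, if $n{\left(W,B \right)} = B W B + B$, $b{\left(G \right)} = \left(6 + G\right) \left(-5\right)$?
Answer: $223855$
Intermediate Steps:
$b{\left(G \right)} = -30 - 5 G$
$n{\left(W,B \right)} = B + W B^{2}$ ($n{\left(W,B \right)} = W B^{2} + B = B + W B^{2}$)
$U{\left(S,R \right)} = R + R^{2} + 5 S$ ($U{\left(S,R \right)} = \left(\left(-30 - -35\right) S + R R\right) + R = \left(\left(-30 + 35\right) S + R^{2}\right) + R = \left(5 S + R^{2}\right) + R = \left(R^{2} + 5 S\right) + R = R + R^{2} + 5 S$)
$\left(U{\left(80,-31 \right)} + n{\left(68,-61 \right)}\right) - 30442 = \left(\left(-31 + \left(-31\right)^{2} + 5 \cdot 80\right) - 61 \left(1 - 4148\right)\right) - 30442 = \left(\left(-31 + 961 + 400\right) - 61 \left(1 - 4148\right)\right) - 30442 = \left(1330 - -252967\right) - 30442 = \left(1330 + 252967\right) - 30442 = 254297 - 30442 = 223855$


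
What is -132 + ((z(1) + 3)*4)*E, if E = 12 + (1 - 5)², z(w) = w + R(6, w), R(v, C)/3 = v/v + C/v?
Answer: 708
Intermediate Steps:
R(v, C) = 3 + 3*C/v (R(v, C) = 3*(v/v + C/v) = 3*(1 + C/v) = 3 + 3*C/v)
z(w) = 3 + 3*w/2 (z(w) = w + (3 + 3*w/6) = w + (3 + 3*w*(⅙)) = w + (3 + w/2) = 3 + 3*w/2)
E = 28 (E = 12 + (-4)² = 12 + 16 = 28)
-132 + ((z(1) + 3)*4)*E = -132 + (((3 + (3/2)*1) + 3)*4)*28 = -132 + (((3 + 3/2) + 3)*4)*28 = -132 + ((9/2 + 3)*4)*28 = -132 + ((15/2)*4)*28 = -132 + 30*28 = -132 + 840 = 708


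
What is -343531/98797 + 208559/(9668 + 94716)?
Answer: -15254136381/10312826048 ≈ -1.4791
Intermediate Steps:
-343531/98797 + 208559/(9668 + 94716) = -343531*1/98797 + 208559/104384 = -343531/98797 + 208559*(1/104384) = -343531/98797 + 208559/104384 = -15254136381/10312826048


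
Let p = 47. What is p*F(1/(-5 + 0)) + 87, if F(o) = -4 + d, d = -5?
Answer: -336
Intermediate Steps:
F(o) = -9 (F(o) = -4 - 5 = -9)
p*F(1/(-5 + 0)) + 87 = 47*(-9) + 87 = -423 + 87 = -336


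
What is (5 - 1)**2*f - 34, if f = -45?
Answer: -754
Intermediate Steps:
(5 - 1)**2*f - 34 = (5 - 1)**2*(-45) - 34 = 4**2*(-45) - 34 = 16*(-45) - 34 = -720 - 34 = -754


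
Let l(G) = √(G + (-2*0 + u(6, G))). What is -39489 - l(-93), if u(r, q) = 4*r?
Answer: -39489 - I*√69 ≈ -39489.0 - 8.3066*I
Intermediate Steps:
l(G) = √(24 + G) (l(G) = √(G + (-2*0 + 4*6)) = √(G + (0 + 24)) = √(G + 24) = √(24 + G))
-39489 - l(-93) = -39489 - √(24 - 93) = -39489 - √(-69) = -39489 - I*√69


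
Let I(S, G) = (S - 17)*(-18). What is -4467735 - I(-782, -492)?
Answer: -4482117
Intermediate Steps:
I(S, G) = 306 - 18*S (I(S, G) = (-17 + S)*(-18) = 306 - 18*S)
-4467735 - I(-782, -492) = -4467735 - (306 - 18*(-782)) = -4467735 - (306 + 14076) = -4467735 - 1*14382 = -4467735 - 14382 = -4482117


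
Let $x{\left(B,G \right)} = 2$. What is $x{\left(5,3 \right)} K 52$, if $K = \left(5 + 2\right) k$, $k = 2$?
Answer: $1456$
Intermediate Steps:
$K = 14$ ($K = \left(5 + 2\right) 2 = 7 \cdot 2 = 14$)
$x{\left(5,3 \right)} K 52 = 2 \cdot 14 \cdot 52 = 28 \cdot 52 = 1456$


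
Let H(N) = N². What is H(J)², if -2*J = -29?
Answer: 707281/16 ≈ 44205.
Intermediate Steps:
J = 29/2 (J = -½*(-29) = 29/2 ≈ 14.500)
H(J)² = ((29/2)²)² = (841/4)² = 707281/16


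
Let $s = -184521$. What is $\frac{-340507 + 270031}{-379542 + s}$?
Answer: $\frac{23492}{188021} \approx 0.12494$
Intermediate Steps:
$\frac{-340507 + 270031}{-379542 + s} = \frac{-340507 + 270031}{-379542 - 184521} = - \frac{70476}{-564063} = \left(-70476\right) \left(- \frac{1}{564063}\right) = \frac{23492}{188021}$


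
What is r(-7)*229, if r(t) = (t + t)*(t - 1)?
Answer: 25648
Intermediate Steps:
r(t) = 2*t*(-1 + t) (r(t) = (2*t)*(-1 + t) = 2*t*(-1 + t))
r(-7)*229 = (2*(-7)*(-1 - 7))*229 = (2*(-7)*(-8))*229 = 112*229 = 25648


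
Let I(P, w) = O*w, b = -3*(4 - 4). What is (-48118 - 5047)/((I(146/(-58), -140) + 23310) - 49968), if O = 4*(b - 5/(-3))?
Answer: 159495/82774 ≈ 1.9269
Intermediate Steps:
b = 0 (b = -3*0 = 0)
O = 20/3 (O = 4*(0 - 5/(-3)) = 4*(0 - 5*(-⅓)) = 4*(0 + 5/3) = 4*(5/3) = 20/3 ≈ 6.6667)
I(P, w) = 20*w/3
(-48118 - 5047)/((I(146/(-58), -140) + 23310) - 49968) = (-48118 - 5047)/(((20/3)*(-140) + 23310) - 49968) = -53165/((-2800/3 + 23310) - 49968) = -53165/(67130/3 - 49968) = -53165/(-82774/3) = -53165*(-3/82774) = 159495/82774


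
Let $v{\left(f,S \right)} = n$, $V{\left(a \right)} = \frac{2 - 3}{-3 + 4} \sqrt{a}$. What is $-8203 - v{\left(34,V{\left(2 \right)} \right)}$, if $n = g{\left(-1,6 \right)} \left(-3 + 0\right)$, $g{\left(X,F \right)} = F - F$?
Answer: $-8203$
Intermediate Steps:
$g{\left(X,F \right)} = 0$
$V{\left(a \right)} = - \sqrt{a}$ ($V{\left(a \right)} = - 1^{-1} \sqrt{a} = \left(-1\right) 1 \sqrt{a} = - \sqrt{a}$)
$n = 0$ ($n = 0 \left(-3 + 0\right) = 0 \left(-3\right) = 0$)
$v{\left(f,S \right)} = 0$
$-8203 - v{\left(34,V{\left(2 \right)} \right)} = -8203 - 0 = -8203 + 0 = -8203$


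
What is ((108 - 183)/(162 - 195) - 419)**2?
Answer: 21013056/121 ≈ 1.7366e+5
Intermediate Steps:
((108 - 183)/(162 - 195) - 419)**2 = (-75/(-33) - 419)**2 = (-75*(-1/33) - 419)**2 = (25/11 - 419)**2 = (-4584/11)**2 = 21013056/121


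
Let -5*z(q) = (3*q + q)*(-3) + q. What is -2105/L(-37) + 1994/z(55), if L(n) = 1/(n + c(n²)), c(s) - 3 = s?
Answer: -340029181/121 ≈ -2.8102e+6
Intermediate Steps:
c(s) = 3 + s
L(n) = 1/(3 + n + n²) (L(n) = 1/(n + (3 + n²)) = 1/(3 + n + n²))
z(q) = 11*q/5 (z(q) = -((3*q + q)*(-3) + q)/5 = -((4*q)*(-3) + q)/5 = -(-12*q + q)/5 = -(-11)*q/5 = 11*q/5)
-2105/L(-37) + 1994/z(55) = -2105/(1/(3 - 37 + (-37)²)) + 1994/(((11/5)*55)) = -2105/(1/(3 - 37 + 1369)) + 1994/121 = -2105/(1/1335) + 1994*(1/121) = -2105/1/1335 + 1994/121 = -2105*1335 + 1994/121 = -2810175 + 1994/121 = -340029181/121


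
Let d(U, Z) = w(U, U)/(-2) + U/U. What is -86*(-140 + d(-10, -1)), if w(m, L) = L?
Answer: 11524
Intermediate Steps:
d(U, Z) = 1 - U/2 (d(U, Z) = U/(-2) + U/U = U*(-1/2) + 1 = -U/2 + 1 = 1 - U/2)
-86*(-140 + d(-10, -1)) = -86*(-140 + (1 - 1/2*(-10))) = -86*(-140 + (1 + 5)) = -86*(-140 + 6) = -86*(-134) = 11524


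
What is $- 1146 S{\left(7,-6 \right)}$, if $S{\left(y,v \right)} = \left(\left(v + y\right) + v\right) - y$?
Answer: $13752$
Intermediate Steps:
$S{\left(y,v \right)} = 2 v$ ($S{\left(y,v \right)} = \left(y + 2 v\right) - y = 2 v$)
$- 1146 S{\left(7,-6 \right)} = - 1146 \cdot 2 \left(-6\right) = \left(-1146\right) \left(-12\right) = 13752$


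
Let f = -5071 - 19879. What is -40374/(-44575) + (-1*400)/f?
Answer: 20503226/22242925 ≈ 0.92179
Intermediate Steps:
f = -24950
-40374/(-44575) + (-1*400)/f = -40374/(-44575) - 1*400/(-24950) = -40374*(-1/44575) - 400*(-1/24950) = 40374/44575 + 8/499 = 20503226/22242925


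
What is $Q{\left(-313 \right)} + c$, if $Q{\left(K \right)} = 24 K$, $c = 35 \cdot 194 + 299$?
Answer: $-423$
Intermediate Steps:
$c = 7089$ ($c = 6790 + 299 = 7089$)
$Q{\left(-313 \right)} + c = 24 \left(-313\right) + 7089 = -7512 + 7089 = -423$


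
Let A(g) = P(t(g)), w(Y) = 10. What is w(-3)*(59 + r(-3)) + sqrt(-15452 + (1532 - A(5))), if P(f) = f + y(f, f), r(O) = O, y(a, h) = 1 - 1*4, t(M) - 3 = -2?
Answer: 560 + I*sqrt(13918) ≈ 560.0 + 117.97*I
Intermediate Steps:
t(M) = 1 (t(M) = 3 - 2 = 1)
y(a, h) = -3 (y(a, h) = 1 - 4 = -3)
P(f) = -3 + f (P(f) = f - 3 = -3 + f)
A(g) = -2 (A(g) = -3 + 1 = -2)
w(-3)*(59 + r(-3)) + sqrt(-15452 + (1532 - A(5))) = 10*(59 - 3) + sqrt(-15452 + (1532 - 1*(-2))) = 10*56 + sqrt(-15452 + (1532 + 2)) = 560 + sqrt(-15452 + 1534) = 560 + sqrt(-13918) = 560 + I*sqrt(13918)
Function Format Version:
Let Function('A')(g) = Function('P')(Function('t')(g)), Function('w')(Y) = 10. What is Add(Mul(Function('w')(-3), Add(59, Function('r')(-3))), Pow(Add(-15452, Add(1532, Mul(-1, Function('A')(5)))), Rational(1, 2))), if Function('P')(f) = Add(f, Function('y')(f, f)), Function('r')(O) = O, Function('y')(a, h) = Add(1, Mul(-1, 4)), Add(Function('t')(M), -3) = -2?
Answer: Add(560, Mul(I, Pow(13918, Rational(1, 2)))) ≈ Add(560.00, Mul(117.97, I))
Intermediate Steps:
Function('t')(M) = 1 (Function('t')(M) = Add(3, -2) = 1)
Function('y')(a, h) = -3 (Function('y')(a, h) = Add(1, -4) = -3)
Function('P')(f) = Add(-3, f) (Function('P')(f) = Add(f, -3) = Add(-3, f))
Function('A')(g) = -2 (Function('A')(g) = Add(-3, 1) = -2)
Add(Mul(Function('w')(-3), Add(59, Function('r')(-3))), Pow(Add(-15452, Add(1532, Mul(-1, Function('A')(5)))), Rational(1, 2))) = Add(Mul(10, Add(59, -3)), Pow(Add(-15452, Add(1532, Mul(-1, -2))), Rational(1, 2))) = Add(Mul(10, 56), Pow(Add(-15452, Add(1532, 2)), Rational(1, 2))) = Add(560, Pow(Add(-15452, 1534), Rational(1, 2))) = Add(560, Pow(-13918, Rational(1, 2))) = Add(560, Mul(I, Pow(13918, Rational(1, 2))))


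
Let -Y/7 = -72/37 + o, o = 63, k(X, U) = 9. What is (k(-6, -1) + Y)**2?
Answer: 239630400/1369 ≈ 1.7504e+5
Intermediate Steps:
Y = -15813/37 (Y = -7*(-72/37 + 63) = -7*2259/37 = -15813/37 ≈ -427.38)
(k(-6, -1) + Y)**2 = (9 - 15813/37)**2 = (-15480/37)**2 = 239630400/1369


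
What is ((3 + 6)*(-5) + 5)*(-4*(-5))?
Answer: -800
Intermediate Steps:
((3 + 6)*(-5) + 5)*(-4*(-5)) = (9*(-5) + 5)*20 = (-45 + 5)*20 = -40*20 = -800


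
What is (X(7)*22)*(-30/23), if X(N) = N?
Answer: -4620/23 ≈ -200.87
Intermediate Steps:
(X(7)*22)*(-30/23) = (7*22)*(-30/23) = 154*(-30*1/23) = 154*(-30/23) = -4620/23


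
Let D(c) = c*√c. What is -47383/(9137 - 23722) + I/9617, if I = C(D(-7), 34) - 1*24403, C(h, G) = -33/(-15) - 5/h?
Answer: 99796643/140263945 - 5*I*√7/471233 ≈ 0.71149 - 2.8073e-5*I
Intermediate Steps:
D(c) = c^(3/2)
C(h, G) = 11/5 - 5/h (C(h, G) = -33*(-1/15) - 5/h = 11/5 - 5/h)
I = -122004/5 - 5*I*√7/49 (I = (11/5 - 5*I*√7/49) - 1*24403 = (11/5 - 5*I*√7/49) - 24403 = -122004/5 - 5*I*√7/49 ≈ -24401.0 - 0.26997*I)
-47383/(9137 - 23722) + I/9617 = -47383/(9137 - 23722) + (-122004/5 - 5*I*√7/49)/9617 = -47383/(-14585) + (-122004/5 - 5*I*√7/49)*(1/9617) = -47383*(-1/14585) + (-122004/48085 - 5*I*√7/471233) = 47383/14585 + (-122004/48085 - 5*I*√7/471233) = 99796643/140263945 - 5*I*√7/471233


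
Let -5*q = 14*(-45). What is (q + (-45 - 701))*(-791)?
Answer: 490420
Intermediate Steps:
q = 126 (q = -14*(-45)/5 = -1/5*(-630) = 126)
(q + (-45 - 701))*(-791) = (126 + (-45 - 701))*(-791) = (126 - 746)*(-791) = -620*(-791) = 490420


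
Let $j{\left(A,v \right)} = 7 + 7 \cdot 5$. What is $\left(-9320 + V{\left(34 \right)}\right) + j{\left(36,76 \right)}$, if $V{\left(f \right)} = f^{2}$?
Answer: $-8122$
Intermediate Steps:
$j{\left(A,v \right)} = 42$ ($j{\left(A,v \right)} = 7 + 35 = 42$)
$\left(-9320 + V{\left(34 \right)}\right) + j{\left(36,76 \right)} = \left(-9320 + 34^{2}\right) + 42 = \left(-9320 + 1156\right) + 42 = -8164 + 42 = -8122$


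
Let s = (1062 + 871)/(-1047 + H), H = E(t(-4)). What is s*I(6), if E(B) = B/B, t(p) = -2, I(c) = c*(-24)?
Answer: 139176/523 ≈ 266.11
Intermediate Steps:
I(c) = -24*c
E(B) = 1
H = 1
s = -1933/1046 (s = (1062 + 871)/(-1047 + 1) = 1933/(-1046) = 1933*(-1/1046) = -1933/1046 ≈ -1.8480)
s*I(6) = -(-23196)*6/523 = -1933/1046*(-144) = 139176/523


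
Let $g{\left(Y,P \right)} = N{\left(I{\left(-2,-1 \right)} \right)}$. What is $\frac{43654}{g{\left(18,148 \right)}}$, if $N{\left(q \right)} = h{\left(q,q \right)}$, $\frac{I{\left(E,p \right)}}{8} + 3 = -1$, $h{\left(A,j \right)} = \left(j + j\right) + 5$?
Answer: $- \frac{43654}{59} \approx -739.9$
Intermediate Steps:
$h{\left(A,j \right)} = 5 + 2 j$ ($h{\left(A,j \right)} = 2 j + 5 = 5 + 2 j$)
$I{\left(E,p \right)} = -32$ ($I{\left(E,p \right)} = -24 + 8 \left(-1\right) = -24 - 8 = -32$)
$N{\left(q \right)} = 5 + 2 q$
$g{\left(Y,P \right)} = -59$ ($g{\left(Y,P \right)} = 5 + 2 \left(-32\right) = 5 - 64 = -59$)
$\frac{43654}{g{\left(18,148 \right)}} = \frac{43654}{-59} = 43654 \left(- \frac{1}{59}\right) = - \frac{43654}{59}$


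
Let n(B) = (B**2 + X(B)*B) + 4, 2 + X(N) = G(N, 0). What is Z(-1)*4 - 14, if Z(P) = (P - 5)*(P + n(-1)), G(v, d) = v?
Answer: -182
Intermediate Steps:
X(N) = -2 + N
n(B) = 4 + B**2 + B*(-2 + B) (n(B) = (B**2 + (-2 + B)*B) + 4 = (B**2 + B*(-2 + B)) + 4 = 4 + B**2 + B*(-2 + B))
Z(P) = (-5 + P)*(8 + P) (Z(P) = (P - 5)*(P + (4 - 2*(-1) + 2*(-1)**2)) = (-5 + P)*(P + (4 + 2 + 2*1)) = (-5 + P)*(P + (4 + 2 + 2)) = (-5 + P)*(P + 8) = (-5 + P)*(8 + P))
Z(-1)*4 - 14 = (-40 + (-1)**2 + 3*(-1))*4 - 14 = (-40 + 1 - 3)*4 - 14 = -42*4 - 14 = -168 - 14 = -182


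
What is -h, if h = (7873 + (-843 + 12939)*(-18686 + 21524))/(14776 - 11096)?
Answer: -34336321/3680 ≈ -9330.5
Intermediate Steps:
h = 34336321/3680 (h = (7873 + 12096*2838)/3680 = (7873 + 34328448)*(1/3680) = 34336321*(1/3680) = 34336321/3680 ≈ 9330.5)
-h = -1*34336321/3680 = -34336321/3680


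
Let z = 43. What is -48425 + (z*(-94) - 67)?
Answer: -52534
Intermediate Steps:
-48425 + (z*(-94) - 67) = -48425 + (43*(-94) - 67) = -48425 + (-4042 - 67) = -48425 - 4109 = -52534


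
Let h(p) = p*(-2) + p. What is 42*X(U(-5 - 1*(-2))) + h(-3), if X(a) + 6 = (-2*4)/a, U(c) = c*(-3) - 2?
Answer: -297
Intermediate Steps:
h(p) = -p (h(p) = -2*p + p = -p)
U(c) = -2 - 3*c (U(c) = -3*c - 2 = -2 - 3*c)
X(a) = -6 - 8/a (X(a) = -6 + (-2*4)/a = -6 - 8/a)
42*X(U(-5 - 1*(-2))) + h(-3) = 42*(-6 - 8/(-2 - 3*(-5 - 1*(-2)))) - 1*(-3) = 42*(-6 - 8/(-2 - 3*(-5 + 2))) + 3 = 42*(-6 - 8/(-2 - 3*(-3))) + 3 = 42*(-6 - 8/(-2 + 9)) + 3 = 42*(-6 - 8/7) + 3 = 42*(-50/7) + 3 = -300 + 3 = -297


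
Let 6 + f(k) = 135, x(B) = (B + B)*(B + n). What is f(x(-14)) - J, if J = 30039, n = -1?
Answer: -29910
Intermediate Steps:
x(B) = 2*B*(-1 + B) (x(B) = (B + B)*(B - 1) = (2*B)*(-1 + B) = 2*B*(-1 + B))
f(k) = 129 (f(k) = -6 + 135 = 129)
f(x(-14)) - J = 129 - 1*30039 = 129 - 30039 = -29910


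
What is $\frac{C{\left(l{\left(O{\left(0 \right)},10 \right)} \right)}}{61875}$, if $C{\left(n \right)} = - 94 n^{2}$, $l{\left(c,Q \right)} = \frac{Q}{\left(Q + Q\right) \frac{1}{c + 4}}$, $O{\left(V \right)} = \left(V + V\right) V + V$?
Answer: $- \frac{376}{61875} \approx -0.0060768$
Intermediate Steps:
$O{\left(V \right)} = V + 2 V^{2}$ ($O{\left(V \right)} = 2 V V + V = 2 V^{2} + V = V + 2 V^{2}$)
$l{\left(c,Q \right)} = 2 + \frac{c}{2}$ ($l{\left(c,Q \right)} = \frac{Q}{2 Q \frac{1}{4 + c}} = Q \frac{4 + c}{2 Q} = 2 + \frac{c}{2}$)
$\frac{C{\left(l{\left(O{\left(0 \right)},10 \right)} \right)}}{61875} = \frac{\left(-94\right) \left(2 + \frac{0 \left(1 + 2 \cdot 0\right)}{2}\right)^{2}}{61875} = - 94 \left(2 + \frac{0 \left(1 + 0\right)}{2}\right)^{2} \cdot \frac{1}{61875} = - 94 \left(2 + \frac{0 \cdot 1}{2}\right)^{2} \cdot \frac{1}{61875} = - 94 \left(2 + \frac{1}{2} \cdot 0\right)^{2} \cdot \frac{1}{61875} = - 94 \left(2 + 0\right)^{2} \cdot \frac{1}{61875} = - 94 \cdot 2^{2} \cdot \frac{1}{61875} = \left(-94\right) 4 \cdot \frac{1}{61875} = \left(-376\right) \frac{1}{61875} = - \frac{376}{61875}$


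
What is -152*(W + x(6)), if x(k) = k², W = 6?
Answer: -6384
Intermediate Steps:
-152*(W + x(6)) = -152*(6 + 6²) = -152*(6 + 36) = -152*42 = -6384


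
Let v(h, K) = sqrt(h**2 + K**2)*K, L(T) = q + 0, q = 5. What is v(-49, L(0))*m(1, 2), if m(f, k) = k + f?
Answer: 15*sqrt(2426) ≈ 738.82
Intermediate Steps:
m(f, k) = f + k
L(T) = 5 (L(T) = 5 + 0 = 5)
v(h, K) = K*sqrt(K**2 + h**2) (v(h, K) = sqrt(K**2 + h**2)*K = K*sqrt(K**2 + h**2))
v(-49, L(0))*m(1, 2) = (5*sqrt(5**2 + (-49)**2))*(1 + 2) = (5*sqrt(25 + 2401))*3 = (5*sqrt(2426))*3 = 15*sqrt(2426)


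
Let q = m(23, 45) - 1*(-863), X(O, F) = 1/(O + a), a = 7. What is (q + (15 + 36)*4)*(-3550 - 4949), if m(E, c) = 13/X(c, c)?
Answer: -14813757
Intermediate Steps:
X(O, F) = 1/(7 + O) (X(O, F) = 1/(O + 7) = 1/(7 + O))
m(E, c) = 91 + 13*c (m(E, c) = 13/(1/(7 + c)) = 13*(7 + c) = 91 + 13*c)
q = 1539 (q = (91 + 13*45) - 1*(-863) = (91 + 585) + 863 = 676 + 863 = 1539)
(q + (15 + 36)*4)*(-3550 - 4949) = (1539 + (15 + 36)*4)*(-3550 - 4949) = (1539 + 51*4)*(-8499) = (1539 + 204)*(-8499) = 1743*(-8499) = -14813757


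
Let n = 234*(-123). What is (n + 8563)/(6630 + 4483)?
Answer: -20219/11113 ≈ -1.8194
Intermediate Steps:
n = -28782
(n + 8563)/(6630 + 4483) = (-28782 + 8563)/(6630 + 4483) = -20219/11113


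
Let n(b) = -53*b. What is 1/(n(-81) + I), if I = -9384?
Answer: -1/5091 ≈ -0.00019643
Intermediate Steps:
1/(n(-81) + I) = 1/(-53*(-81) - 9384) = 1/(4293 - 9384) = 1/(-5091) = -1/5091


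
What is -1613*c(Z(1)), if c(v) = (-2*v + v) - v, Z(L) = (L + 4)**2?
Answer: 80650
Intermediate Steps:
Z(L) = (4 + L)**2
c(v) = -2*v (c(v) = -v - v = -2*v)
-1613*c(Z(1)) = -(-3226)*(4 + 1)**2 = -(-3226)*5**2 = -(-3226)*25 = -1613*(-50) = 80650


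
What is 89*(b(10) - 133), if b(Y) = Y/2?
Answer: -11392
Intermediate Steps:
b(Y) = Y/2 (b(Y) = Y*(½) = Y/2)
89*(b(10) - 133) = 89*((½)*10 - 133) = 89*(5 - 133) = 89*(-128) = -11392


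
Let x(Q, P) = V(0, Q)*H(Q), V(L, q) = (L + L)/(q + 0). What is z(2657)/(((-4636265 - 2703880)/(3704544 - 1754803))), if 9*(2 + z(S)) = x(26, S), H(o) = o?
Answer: 3899482/7340145 ≈ 0.53125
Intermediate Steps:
V(L, q) = 2*L/q (V(L, q) = (2*L)/q = 2*L/q)
x(Q, P) = 0 (x(Q, P) = (2*0/Q)*Q = 0*Q = 0)
z(S) = -2 (z(S) = -2 + (1/9)*0 = -2 + 0 = -2)
z(2657)/(((-4636265 - 2703880)/(3704544 - 1754803))) = -2*(3704544 - 1754803)/(-4636265 - 2703880) = -2/((-7340145/1949741)) = -2/((-7340145*1/1949741)) = -2/(-7340145/1949741) = -2*(-1949741/7340145) = 3899482/7340145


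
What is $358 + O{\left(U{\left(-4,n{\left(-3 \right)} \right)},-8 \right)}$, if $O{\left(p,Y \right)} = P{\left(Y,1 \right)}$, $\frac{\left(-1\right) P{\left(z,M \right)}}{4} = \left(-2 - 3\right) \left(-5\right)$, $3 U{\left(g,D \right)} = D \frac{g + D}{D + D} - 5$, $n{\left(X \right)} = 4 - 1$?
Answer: $258$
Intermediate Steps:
$n{\left(X \right)} = 3$ ($n{\left(X \right)} = 4 - 1 = 3$)
$U{\left(g,D \right)} = - \frac{5}{3} + \frac{D}{6} + \frac{g}{6}$ ($U{\left(g,D \right)} = \frac{D \frac{g + D}{D + D} - 5}{3} = \frac{D \frac{D + g}{2 D} - 5}{3} = \frac{\left(\frac{D}{2} + \frac{g}{2}\right) - 5}{3} = \frac{-5 + \frac{D}{2} + \frac{g}{2}}{3} = - \frac{5}{3} + \frac{D}{6} + \frac{g}{6}$)
$P{\left(z,M \right)} = -100$ ($P{\left(z,M \right)} = - 4 \left(-2 - 3\right) \left(-5\right) = - 4 \left(\left(-5\right) \left(-5\right)\right) = \left(-4\right) 25 = -100$)
$O{\left(p,Y \right)} = -100$
$358 + O{\left(U{\left(-4,n{\left(-3 \right)} \right)},-8 \right)} = 358 - 100 = 258$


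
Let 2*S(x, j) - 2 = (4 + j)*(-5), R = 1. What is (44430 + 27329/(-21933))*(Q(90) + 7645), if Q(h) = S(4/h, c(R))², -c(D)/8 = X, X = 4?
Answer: 12361947052646/21933 ≈ 5.6362e+8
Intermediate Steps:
c(D) = -32 (c(D) = -8*4 = -32)
S(x, j) = -9 - 5*j/2 (S(x, j) = 1 + ((4 + j)*(-5))/2 = 1 + (-20 - 5*j)/2 = 1 + (-10 - 5*j/2) = -9 - 5*j/2)
Q(h) = 5041 (Q(h) = (-9 - 5/2*(-32))² = (-9 + 80)² = 71² = 5041)
(44430 + 27329/(-21933))*(Q(90) + 7645) = (44430 + 27329/(-21933))*(5041 + 7645) = (44430 + 27329*(-1/21933))*12686 = (44430 - 27329/21933)*12686 = (974455861/21933)*12686 = 12361947052646/21933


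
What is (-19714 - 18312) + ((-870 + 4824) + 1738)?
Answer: -32334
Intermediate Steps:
(-19714 - 18312) + ((-870 + 4824) + 1738) = -38026 + (3954 + 1738) = -38026 + 5692 = -32334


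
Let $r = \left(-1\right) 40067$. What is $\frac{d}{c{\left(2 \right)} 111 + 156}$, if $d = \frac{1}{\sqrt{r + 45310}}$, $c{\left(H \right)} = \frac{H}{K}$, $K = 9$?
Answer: $\frac{3 \sqrt{107}}{405958} \approx 7.6442 \cdot 10^{-5}$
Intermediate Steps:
$r = -40067$
$c{\left(H \right)} = \frac{H}{9}$
$d = \frac{\sqrt{107}}{749}$ ($d = \frac{1}{\sqrt{-40067 + 45310}} = \frac{1}{\sqrt{5243}} = \frac{1}{7 \sqrt{107}} = \frac{\sqrt{107}}{749} \approx 0.013811$)
$\frac{d}{c{\left(2 \right)} 111 + 156} = \frac{\frac{1}{749} \sqrt{107}}{\frac{1}{9} \cdot 2 \cdot 111 + 156} = \frac{\frac{1}{749} \sqrt{107}}{\frac{2}{9} \cdot 111 + 156} = \frac{\frac{1}{749} \sqrt{107}}{\frac{74}{3} + 156} = \frac{\frac{1}{749} \sqrt{107}}{\frac{542}{3}} = \frac{\sqrt{107}}{749} \cdot \frac{3}{542} = \frac{3 \sqrt{107}}{405958}$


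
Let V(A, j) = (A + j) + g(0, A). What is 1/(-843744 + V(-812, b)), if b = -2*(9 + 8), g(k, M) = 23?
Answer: -1/844567 ≈ -1.1840e-6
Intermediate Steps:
b = -34 (b = -2*17 = -34)
V(A, j) = 23 + A + j (V(A, j) = (A + j) + 23 = 23 + A + j)
1/(-843744 + V(-812, b)) = 1/(-843744 + (23 - 812 - 34)) = 1/(-843744 - 823) = 1/(-844567) = -1/844567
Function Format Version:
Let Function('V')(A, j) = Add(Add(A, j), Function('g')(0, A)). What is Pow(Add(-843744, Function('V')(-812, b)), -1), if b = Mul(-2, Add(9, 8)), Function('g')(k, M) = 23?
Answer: Rational(-1, 844567) ≈ -1.1840e-6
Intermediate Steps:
b = -34 (b = Mul(-2, 17) = -34)
Function('V')(A, j) = Add(23, A, j) (Function('V')(A, j) = Add(Add(A, j), 23) = Add(23, A, j))
Pow(Add(-843744, Function('V')(-812, b)), -1) = Pow(Add(-843744, Add(23, -812, -34)), -1) = Pow(Add(-843744, -823), -1) = Pow(-844567, -1) = Rational(-1, 844567)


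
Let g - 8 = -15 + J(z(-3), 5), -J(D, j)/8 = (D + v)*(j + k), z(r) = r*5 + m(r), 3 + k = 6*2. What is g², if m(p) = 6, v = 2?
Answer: 603729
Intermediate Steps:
k = 9 (k = -3 + 6*2 = -3 + 12 = 9)
z(r) = 6 + 5*r (z(r) = r*5 + 6 = 5*r + 6 = 6 + 5*r)
J(D, j) = -8*(2 + D)*(9 + j) (J(D, j) = -8*(D + 2)*(j + 9) = -8*(2 + D)*(9 + j))
g = 777 (g = 8 + (-15 + (-144 - 72*(6 + 5*(-3)) - 16*5 - 8*(6 + 5*(-3))*5)) = 8 + (-15 + (-144 - 72*(6 - 15) - 80 - 8*(6 - 15)*5)) = 8 + (-15 + (-144 - 72*(-9) - 80 - 8*(-9)*5)) = 8 + (-15 + (-144 + 648 - 80 + 360)) = 8 + (-15 + 784) = 8 + 769 = 777)
g² = 777² = 603729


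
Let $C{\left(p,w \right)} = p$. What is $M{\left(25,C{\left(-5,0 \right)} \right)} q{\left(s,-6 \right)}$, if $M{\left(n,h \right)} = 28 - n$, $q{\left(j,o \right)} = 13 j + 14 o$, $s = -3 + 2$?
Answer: $-291$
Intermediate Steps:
$s = -1$
$M{\left(25,C{\left(-5,0 \right)} \right)} q{\left(s,-6 \right)} = \left(28 - 25\right) \left(13 \left(-1\right) + 14 \left(-6\right)\right) = \left(28 - 25\right) \left(-13 - 84\right) = 3 \left(-97\right) = -291$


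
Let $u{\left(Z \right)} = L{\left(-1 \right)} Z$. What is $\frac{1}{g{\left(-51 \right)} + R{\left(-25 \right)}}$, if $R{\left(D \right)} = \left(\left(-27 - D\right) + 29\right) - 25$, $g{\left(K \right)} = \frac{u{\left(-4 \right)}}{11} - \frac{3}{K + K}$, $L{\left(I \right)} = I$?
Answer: $\frac{374}{895} \approx 0.41788$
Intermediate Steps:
$u{\left(Z \right)} = - Z$
$g{\left(K \right)} = \frac{4}{11} - \frac{3}{2 K}$ ($g{\left(K \right)} = \frac{\left(-1\right) \left(-4\right)}{11} - \frac{3}{K + K} = 4 \cdot \frac{1}{11} - \frac{3}{2 K} = \frac{4}{11} - 3 \frac{1}{2 K} = \frac{4}{11} - \frac{3}{2 K}$)
$R{\left(D \right)} = -23 - D$ ($R{\left(D \right)} = \left(2 - D\right) - 25 = -23 - D$)
$\frac{1}{g{\left(-51 \right)} + R{\left(-25 \right)}} = \frac{1}{\frac{-33 + 8 \left(-51\right)}{22 \left(-51\right)} - -2} = \frac{1}{\frac{1}{22} \left(- \frac{1}{51}\right) \left(-33 - 408\right) + \left(-23 + 25\right)} = \frac{1}{\frac{1}{22} \left(- \frac{1}{51}\right) \left(-441\right) + 2} = \frac{1}{\frac{147}{374} + 2} = \frac{1}{\frac{895}{374}} = \frac{374}{895}$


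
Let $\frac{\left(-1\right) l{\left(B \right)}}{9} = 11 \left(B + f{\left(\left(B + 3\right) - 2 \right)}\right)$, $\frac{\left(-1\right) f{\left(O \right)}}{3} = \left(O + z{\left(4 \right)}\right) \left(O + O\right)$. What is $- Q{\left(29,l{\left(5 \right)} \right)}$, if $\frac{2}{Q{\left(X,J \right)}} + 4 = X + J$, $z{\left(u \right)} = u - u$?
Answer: $- \frac{1}{10457} \approx -9.563 \cdot 10^{-5}$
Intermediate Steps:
$z{\left(u \right)} = 0$
$f{\left(O \right)} = - 6 O^{2}$ ($f{\left(O \right)} = - 3 \left(O + 0\right) \left(O + O\right) = - 3 O 2 O = - 3 \cdot 2 O^{2} = - 6 O^{2}$)
$l{\left(B \right)} = - 99 B + 594 \left(1 + B\right)^{2}$ ($l{\left(B \right)} = - 9 \cdot 11 \left(B - 6 \left(\left(B + 3\right) - 2\right)^{2}\right) = - 9 \cdot 11 \left(B - 6 \left(\left(3 + B\right) - 2\right)^{2}\right) = - 9 \cdot 11 \left(B - 6 \left(1 + B\right)^{2}\right) = - 9 \left(- 66 \left(1 + B\right)^{2} + 11 B\right) = - 99 B + 594 \left(1 + B\right)^{2}$)
$Q{\left(X,J \right)} = \frac{2}{-4 + J + X}$ ($Q{\left(X,J \right)} = \frac{2}{-4 + \left(X + J\right)} = \frac{2}{-4 + \left(J + X\right)} = \frac{2}{-4 + J + X}$)
$- Q{\left(29,l{\left(5 \right)} \right)} = - \frac{2}{-4 + \left(\left(-99\right) 5 + 594 \left(1 + 5\right)^{2}\right) + 29} = - \frac{2}{-4 - \left(495 - 594 \cdot 6^{2}\right) + 29} = - \frac{2}{-4 + \left(-495 + 594 \cdot 36\right) + 29} = - \frac{2}{-4 + \left(-495 + 21384\right) + 29} = - \frac{2}{-4 + 20889 + 29} = - \frac{2}{20914} = \left(-1\right) \frac{1}{10457} = - \frac{1}{10457}$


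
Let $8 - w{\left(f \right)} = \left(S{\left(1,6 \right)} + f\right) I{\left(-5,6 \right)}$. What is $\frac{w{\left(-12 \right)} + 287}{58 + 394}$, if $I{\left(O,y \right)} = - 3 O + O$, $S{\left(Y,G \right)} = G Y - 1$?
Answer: $\frac{365}{452} \approx 0.80752$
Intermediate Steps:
$S{\left(Y,G \right)} = -1 + G Y$
$I{\left(O,y \right)} = - 2 O$
$w{\left(f \right)} = -42 - 10 f$ ($w{\left(f \right)} = 8 - \left(\left(-1 + 6 \cdot 1\right) + f\right) \left(\left(-2\right) \left(-5\right)\right) = 8 - \left(\left(-1 + 6\right) + f\right) 10 = 8 - \left(5 + f\right) 10 = 8 - \left(50 + 10 f\right) = -42 - 10 f$)
$\frac{w{\left(-12 \right)} + 287}{58 + 394} = \frac{\left(-42 - -120\right) + 287}{58 + 394} = \frac{\left(-42 + 120\right) + 287}{452} = \left(78 + 287\right) \frac{1}{452} = 365 \cdot \frac{1}{452} = \frac{365}{452}$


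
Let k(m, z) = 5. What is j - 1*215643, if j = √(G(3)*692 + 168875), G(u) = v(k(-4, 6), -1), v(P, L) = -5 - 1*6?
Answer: -215643 + √161263 ≈ -2.1524e+5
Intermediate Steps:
v(P, L) = -11 (v(P, L) = -5 - 6 = -11)
G(u) = -11
j = √161263 (j = √(-11*692 + 168875) = √(-7612 + 168875) = √161263 ≈ 401.58)
j - 1*215643 = √161263 - 1*215643 = √161263 - 215643 = -215643 + √161263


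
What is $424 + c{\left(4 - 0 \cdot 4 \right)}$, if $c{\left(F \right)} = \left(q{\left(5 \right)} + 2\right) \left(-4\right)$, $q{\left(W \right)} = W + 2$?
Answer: $388$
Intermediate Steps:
$q{\left(W \right)} = 2 + W$
$c{\left(F \right)} = -36$ ($c{\left(F \right)} = \left(\left(2 + 5\right) + 2\right) \left(-4\right) = \left(7 + 2\right) \left(-4\right) = 9 \left(-4\right) = -36$)
$424 + c{\left(4 - 0 \cdot 4 \right)} = 424 - 36 = 388$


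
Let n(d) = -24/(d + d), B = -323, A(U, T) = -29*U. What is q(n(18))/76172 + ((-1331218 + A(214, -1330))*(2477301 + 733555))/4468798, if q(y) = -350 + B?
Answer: -163551792476867711/170198640628 ≈ -9.6095e+5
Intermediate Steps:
n(d) = -12/d (n(d) = -24*1/(2*d) = -12/d)
q(y) = -673 (q(y) = -350 - 323 = -673)
q(n(18))/76172 + ((-1331218 + A(214, -1330))*(2477301 + 733555))/4468798 = -673/76172 + ((-1331218 - 29*214)*(2477301 + 733555))/4468798 = -673*1/76172 + ((-1331218 - 6206)*3210856)*(1/4468798) = -673/76172 - 1337424*3210856*(1/4468798) = -673/76172 - 4294275874944*1/4468798 = -673/76172 - 2147137937472/2234399 = -163551792476867711/170198640628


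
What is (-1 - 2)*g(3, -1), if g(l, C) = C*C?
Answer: -3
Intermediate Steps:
g(l, C) = C²
(-1 - 2)*g(3, -1) = (-1 - 2)*(-1)² = -3*1 = -3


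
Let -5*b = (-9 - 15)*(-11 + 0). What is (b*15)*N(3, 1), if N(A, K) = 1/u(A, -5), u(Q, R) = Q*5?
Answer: -264/5 ≈ -52.800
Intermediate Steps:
u(Q, R) = 5*Q
N(A, K) = 1/(5*A)
b = -264/5 (b = -(-9 - 15)*(-11 + 0)/5 = -(-24)*(-11)/5 = -⅕*264 = -264/5 ≈ -52.800)
(b*15)*N(3, 1) = (-264/5*15)*((⅕)/3) = -792/(5*3) = -792*1/15 = -264/5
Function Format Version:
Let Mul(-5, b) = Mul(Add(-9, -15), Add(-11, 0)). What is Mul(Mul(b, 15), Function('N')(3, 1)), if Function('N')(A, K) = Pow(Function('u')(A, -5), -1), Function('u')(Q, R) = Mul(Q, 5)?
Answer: Rational(-264, 5) ≈ -52.800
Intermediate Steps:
Function('u')(Q, R) = Mul(5, Q)
Function('N')(A, K) = Mul(Rational(1, 5), Pow(A, -1)) (Function('N')(A, K) = Pow(Mul(5, A), -1) = Mul(Rational(1, 5), Pow(A, -1)))
b = Rational(-264, 5) (b = Mul(Rational(-1, 5), Mul(Add(-9, -15), Add(-11, 0))) = Mul(Rational(-1, 5), Mul(-24, -11)) = Mul(Rational(-1, 5), 264) = Rational(-264, 5) ≈ -52.800)
Mul(Mul(b, 15), Function('N')(3, 1)) = Mul(Mul(Rational(-264, 5), 15), Mul(Rational(1, 5), Pow(3, -1))) = Mul(-792, Mul(Rational(1, 5), Rational(1, 3))) = Mul(-792, Rational(1, 15)) = Rational(-264, 5)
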